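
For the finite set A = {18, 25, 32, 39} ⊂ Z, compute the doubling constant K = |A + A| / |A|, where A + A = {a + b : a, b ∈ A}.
K = |A + A| / |A| = 7/4

Enumerate A + A = {a + b : a, b ∈ A}. With |A| = 4, there are |A|^2 = 16 ordered sum pairs; collecting distinct values, A + A = {36, 43, 50, 57, 64, 71, 78}, so |A + A| = 7. Thus K = 7/4. Here |A + A| = 2|A| − 1 = 7, the minimum possible — so K = 7/4 is minimal, which holds iff A is an arithmetic progression.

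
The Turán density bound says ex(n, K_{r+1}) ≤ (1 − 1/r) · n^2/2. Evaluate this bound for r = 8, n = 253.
Turán density bound = (7/8) · 253^2/2 = 448063/16 ≈ 28003.9375

Turán's theorem: ex(n, K_{r+1}) is achieved by the complete r-partite Turán graph T(n, r) with parts as balanced as possible, and is at most (1 − 1/r) · n^2/2. For r = 8, n = 253: the density bound is (7/8) · 64009/2 = 448063/16 ≈ 28003.9375. The integer-valued extremum is e(T(253, 8)) = 28003, which is strictly less than the density bound 448063/16 since 8 ∤ 253 (the parts of T(253, 8) cannot all be equal).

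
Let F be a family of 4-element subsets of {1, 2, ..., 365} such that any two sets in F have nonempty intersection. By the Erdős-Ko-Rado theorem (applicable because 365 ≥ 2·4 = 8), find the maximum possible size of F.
max |F| = C(364, 3) = 7971964

The Erdős-Ko-Rado theorem states: for n ≥ 2k, an intersecting family of k-subsets of an n-element set has size at most C(n − 1, k − 1), with equality for 'star' families {A ⊆ [n] : |A| = k, i ∈ A} (fix an element i). For n = 365, k = 4: C(364, 3) = 7971964.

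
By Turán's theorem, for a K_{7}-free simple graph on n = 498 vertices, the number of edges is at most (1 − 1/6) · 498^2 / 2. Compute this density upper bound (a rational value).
Turán density bound = (5/6) · 498^2/2 = 103335

Turán's theorem: ex(n, K_{r+1}) is achieved by the complete r-partite Turán graph T(n, r) with parts as balanced as possible, and is at most (1 − 1/r) · n^2/2. For r = 6, n = 498: the density bound is (5/6) · 248004/2 = 103335. Since 6 ∣ 498, the Turán graph T(498, 6) has parts of equal size 83, and its edge count e(T(498, 6)) = 103335 attains the density bound exactly.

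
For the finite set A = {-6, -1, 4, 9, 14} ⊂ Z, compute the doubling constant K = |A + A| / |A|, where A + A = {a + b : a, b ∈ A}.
K = |A + A| / |A| = 9/5

Enumerate A + A = {a + b : a, b ∈ A}. With |A| = 5, there are |A|^2 = 25 ordered sum pairs; collecting distinct values, A + A = {-12, -7, -2, 3, 8, 13, 18, 23, 28}, so |A + A| = 9. Thus K = 9/5. Here |A + A| = 2|A| − 1 = 9, the minimum possible — so K = 9/5 is minimal, which holds iff A is an arithmetic progression.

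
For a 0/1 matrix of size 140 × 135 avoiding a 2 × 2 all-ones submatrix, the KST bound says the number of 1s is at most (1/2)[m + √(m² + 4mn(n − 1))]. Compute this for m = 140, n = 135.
z(140, 135; 2, 2) ≤ (1/2)[140 + √(140² + 4·140·135·134)] = (1/2)[140 + √10150000] = 1662.9532

Kővári–Sós–Turán: let r_1, ..., r_140 be the row sums and z = Σ r_i the total number of 1s. Each pair of columns can share at most one row with both entries 1 (else a 2×2 all-ones block appears), so Σ_i C(r_i, 2) ≤ C(135, 2) = 9045. By convexity Σ_i C(r_i, 2) ≥ 140·C(z/140, 2) = z(z − 140)/(2·140), giving z² − 140z − 140·135·134 ≤ 0 and hence z ≤ (1/2)[140 + √(19600 + 4·2532600)] = (1/2)[140 + √10150000] ≈ (1/2)(140 + 3185.9065) = 1662.9532.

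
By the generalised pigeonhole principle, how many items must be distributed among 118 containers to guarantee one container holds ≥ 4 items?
n = (4 − 1)·118 + 1 = 355

By the generalised pigeonhole principle, to guarantee some box contains ≥ r objects we need more than (r − 1) · k objects total. Threshold: n = (r − 1) · k + 1. With r = 4 and k = 118: n = 3 · 118 + 1 = 354 + 1 = 355. For n = 354 = 3 · 118, we can put exactly 3 objects in every box, avoiding 4 in any single one — so 355 is tight.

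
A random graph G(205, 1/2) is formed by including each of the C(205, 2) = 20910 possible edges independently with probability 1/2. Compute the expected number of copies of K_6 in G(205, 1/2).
E[# K_6] = C(205, 6) · (1/2)^C(6, 2) = 95746959700 / 2^15 = 23936739925/8192 ≈ 2921965.322876

For each 6-subset S of vertices (there are C(205, 6) = 95746959700 such S), let X_S = 1 if S induces a K_6 (all C(6, 2) = 15 edges present). Then P(X_S = 1) = (1/2)^15 = 1/32768. By linearity of expectation, E[# K_6] = C(205, 6) · (1/2)^15 = 95746959700 / 32768 = 23936739925/8192 ≈ 2921965.322876.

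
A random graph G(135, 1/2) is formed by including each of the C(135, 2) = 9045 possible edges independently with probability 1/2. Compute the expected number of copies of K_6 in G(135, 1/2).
E[# K_6] = C(135, 6) · (1/2)^C(6, 2) = 7511839335 / 2^15 ≈ 229243.143768

For each 6-subset S of vertices (there are C(135, 6) = 7511839335 such S), let X_S = 1 if S induces a K_6 (all C(6, 2) = 15 edges present). Then P(X_S = 1) = (1/2)^15 = 1/32768. By linearity of expectation, E[# K_6] = C(135, 6) · (1/2)^15 = 7511839335 / 32768 ≈ 229243.143768.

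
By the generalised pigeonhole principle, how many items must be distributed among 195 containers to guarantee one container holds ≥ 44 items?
n = (44 − 1)·195 + 1 = 8386

By the generalised pigeonhole principle, to guarantee some box contains ≥ r objects we need more than (r − 1) · k objects total. Threshold: n = (r − 1) · k + 1. With r = 44 and k = 195: n = 43 · 195 + 1 = 8385 + 1 = 8386. For n = 8385 = 43 · 195, we can put exactly 43 objects in every box, avoiding 44 in any single one — so 8386 is tight.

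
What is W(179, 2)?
W(179, 2) = 179 + 1 = 180

A 2-term AP is any pair of integers, so a monochromatic 2-AP exists iff some colour is used at least twice. With 179 colours, the colouring i ↦ i on {1, ..., 179} uses each colour once, avoiding any monochromatic pair, so W(179, 2) > 179. For {1, ..., 180}, pigeonhole forces two integers of the same colour, which form a monochromatic 2-AP. Hence W(179, 2) = 180.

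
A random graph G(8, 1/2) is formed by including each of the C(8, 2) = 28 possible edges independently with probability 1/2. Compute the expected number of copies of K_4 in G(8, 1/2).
E[# K_4] = C(8, 4) · (1/2)^C(4, 2) = 70 / 2^6 = 35/32 = 1.09375

For each 4-subset S of vertices (there are C(8, 4) = 70 such S), let X_S = 1 if S induces a K_4 (all C(4, 2) = 6 edges present). Then P(X_S = 1) = (1/2)^6 = 1/64. By linearity of expectation, E[# K_4] = C(8, 4) · (1/2)^6 = 70 / 64 = 35/32 = 1.09375.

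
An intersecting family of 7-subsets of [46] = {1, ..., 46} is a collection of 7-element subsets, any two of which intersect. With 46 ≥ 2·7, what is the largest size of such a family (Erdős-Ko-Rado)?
max |F| = C(45, 6) = 8145060

Erdős-Ko-Rado (1961): when n ≥ 2k, max |F| = C(n−1, k−1). The bound is attained by the star {A : i ∈ A} for any fixed i ∈ [n]. Here C(46−1, 7−1) = C(45, 6) = 8145060.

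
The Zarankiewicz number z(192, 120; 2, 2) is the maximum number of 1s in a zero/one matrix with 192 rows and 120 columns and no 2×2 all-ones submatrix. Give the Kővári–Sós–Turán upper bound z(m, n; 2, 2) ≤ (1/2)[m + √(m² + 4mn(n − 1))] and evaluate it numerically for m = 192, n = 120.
z(192, 120; 2, 2) ≤ (1/2)[192 + √(192² + 4·192·120·119)] = (1/2)[192 + √11003904] = 1754.6066

Kővári–Sós–Turán: let r_1, ..., r_192 be the row sums and z = Σ r_i the total number of 1s. Each pair of columns can share at most one row with both entries 1 (else a 2×2 all-ones block appears), so Σ_i C(r_i, 2) ≤ C(120, 2) = 7140. By convexity Σ_i C(r_i, 2) ≥ 192·C(z/192, 2) = z(z − 192)/(2·192), giving z² − 192z − 192·120·119 ≤ 0 and hence z ≤ (1/2)[192 + √(36864 + 4·2741760)] = (1/2)[192 + √11003904] ≈ (1/2)(192 + 3317.2133) = 1754.6066.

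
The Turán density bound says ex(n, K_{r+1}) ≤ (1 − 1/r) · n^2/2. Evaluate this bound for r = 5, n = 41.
Turán density bound = (4/5) · 41^2/2 = 3362/5 ≈ 672.4

Turán's theorem: ex(n, K_{r+1}) is achieved by the complete r-partite Turán graph T(n, r) with parts as balanced as possible, and is at most (1 − 1/r) · n^2/2. For r = 5, n = 41: the density bound is (4/5) · 1681/2 = 3362/5 ≈ 672.4. The integer-valued extremum is e(T(41, 5)) = 672, which is strictly less than the density bound 3362/5 since 5 ∤ 41 (the parts of T(41, 5) cannot all be equal).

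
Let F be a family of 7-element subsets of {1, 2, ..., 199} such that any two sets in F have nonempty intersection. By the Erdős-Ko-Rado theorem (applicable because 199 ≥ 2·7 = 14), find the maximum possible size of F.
max |F| = C(198, 6) = 77526225777

The Erdős-Ko-Rado theorem states: for n ≥ 2k, an intersecting family of k-subsets of an n-element set has size at most C(n − 1, k − 1), with equality for 'star' families {A ⊆ [n] : |A| = k, i ∈ A} (fix an element i). For n = 199, k = 7: C(198, 6) = 77526225777.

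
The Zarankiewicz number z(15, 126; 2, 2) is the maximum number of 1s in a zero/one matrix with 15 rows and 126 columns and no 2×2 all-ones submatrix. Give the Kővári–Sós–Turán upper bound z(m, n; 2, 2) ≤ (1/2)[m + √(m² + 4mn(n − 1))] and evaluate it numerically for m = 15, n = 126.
z(15, 126; 2, 2) ≤ (1/2)[15 + √(15² + 4·15·126·125)] = (1/2)[15 + √945225] = 493.6134

Kővári–Sós–Turán: let r_1, ..., r_15 be the row sums and z = Σ r_i the total number of 1s. Each pair of columns can share at most one row with both entries 1 (else a 2×2 all-ones block appears), so Σ_i C(r_i, 2) ≤ C(126, 2) = 7875. By convexity Σ_i C(r_i, 2) ≥ 15·C(z/15, 2) = z(z − 15)/(2·15), giving z² − 15z − 15·126·125 ≤ 0 and hence z ≤ (1/2)[15 + √(225 + 4·236250)] = (1/2)[15 + √945225] ≈ (1/2)(15 + 972.2268) = 493.6134.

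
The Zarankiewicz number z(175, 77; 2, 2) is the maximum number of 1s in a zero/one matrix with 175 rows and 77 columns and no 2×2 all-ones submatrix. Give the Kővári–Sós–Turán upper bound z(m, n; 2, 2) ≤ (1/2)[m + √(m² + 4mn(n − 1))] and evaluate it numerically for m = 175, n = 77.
z(175, 77; 2, 2) ≤ (1/2)[175 + √(175² + 4·175·77·76)] = (1/2)[175 + √4127025] = 1103.254

Kővári–Sós–Turán: let r_1, ..., r_175 be the row sums and z = Σ r_i the total number of 1s. Each pair of columns can share at most one row with both entries 1 (else a 2×2 all-ones block appears), so Σ_i C(r_i, 2) ≤ C(77, 2) = 2926. By convexity Σ_i C(r_i, 2) ≥ 175·C(z/175, 2) = z(z − 175)/(2·175), giving z² − 175z − 175·77·76 ≤ 0 and hence z ≤ (1/2)[175 + √(30625 + 4·1024100)] = (1/2)[175 + √4127025] ≈ (1/2)(175 + 2031.5081) = 1103.254.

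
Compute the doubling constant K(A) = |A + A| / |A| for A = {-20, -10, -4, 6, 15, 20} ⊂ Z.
K = |A + A| / |A| = 20/6 = 10/3

Enumerate A + A = {a + b : a, b ∈ A}. With |A| = 6, there are |A|^2 = 36 ordered sum pairs; collecting distinct values, A + A = {-40, -30, -24, -20, -14, -8, -5, -4, 0, 2, 5, 10, 11, 12, 16, 21, 26, 30, 35, 40}, so |A + A| = 20. Thus K = 20/6 = 10/3. For comparison, the minimum possible |A + A| over all 6-element sets is 2·6 − 1 = 11 (so min K = 11/6), attained only by arithmetic progressions.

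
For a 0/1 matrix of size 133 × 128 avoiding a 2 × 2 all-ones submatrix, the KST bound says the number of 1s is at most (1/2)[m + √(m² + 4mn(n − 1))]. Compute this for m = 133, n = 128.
z(133, 128; 2, 2) ≤ (1/2)[133 + √(133² + 4·133·128·127)] = (1/2)[133 + √8665881] = 1538.3934

Kővári–Sós–Turán: let r_1, ..., r_133 be the row sums and z = Σ r_i the total number of 1s. Each pair of columns can share at most one row with both entries 1 (else a 2×2 all-ones block appears), so Σ_i C(r_i, 2) ≤ C(128, 2) = 8128. By convexity Σ_i C(r_i, 2) ≥ 133·C(z/133, 2) = z(z − 133)/(2·133), giving z² − 133z − 133·128·127 ≤ 0 and hence z ≤ (1/2)[133 + √(17689 + 4·2162048)] = (1/2)[133 + √8665881] ≈ (1/2)(133 + 2943.7868) = 1538.3934.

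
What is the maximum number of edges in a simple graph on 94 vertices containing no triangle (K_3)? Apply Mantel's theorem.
ex(94, K_3) = ⌊94^2/4⌋ = 2209

Mantel (1907): a triangle-free graph on n vertices has at most ⌊n^2/4⌋ edges, with equality for the complete bipartite graph K_{⌊n/2⌋, ⌈n/2⌉}. For n = 94: ⌊94^2/4⌋ = ⌊8836/4⌋ = 2209. The extremal graph is K_{47, 47}, which has 47·47 = 2209 edges.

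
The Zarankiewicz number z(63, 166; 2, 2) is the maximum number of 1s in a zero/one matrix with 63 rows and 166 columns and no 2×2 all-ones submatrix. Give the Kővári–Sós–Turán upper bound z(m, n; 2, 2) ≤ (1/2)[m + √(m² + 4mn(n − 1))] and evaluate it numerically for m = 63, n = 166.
z(63, 166; 2, 2) ≤ (1/2)[63 + √(63² + 4·63·166·165)] = (1/2)[63 + √6906249] = 1345.4872

Kővári–Sós–Turán: let r_1, ..., r_63 be the row sums and z = Σ r_i the total number of 1s. Each pair of columns can share at most one row with both entries 1 (else a 2×2 all-ones block appears), so Σ_i C(r_i, 2) ≤ C(166, 2) = 13695. By convexity Σ_i C(r_i, 2) ≥ 63·C(z/63, 2) = z(z − 63)/(2·63), giving z² − 63z − 63·166·165 ≤ 0 and hence z ≤ (1/2)[63 + √(3969 + 4·1725570)] = (1/2)[63 + √6906249] ≈ (1/2)(63 + 2627.9743) = 1345.4872.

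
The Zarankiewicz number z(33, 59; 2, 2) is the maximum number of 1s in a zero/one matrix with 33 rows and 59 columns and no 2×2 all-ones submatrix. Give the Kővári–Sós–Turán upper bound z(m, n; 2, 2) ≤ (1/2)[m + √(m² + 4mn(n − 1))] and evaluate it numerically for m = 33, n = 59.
z(33, 59; 2, 2) ≤ (1/2)[33 + √(33² + 4·33·59·58)] = (1/2)[33 + √452793] = 352.9495

Kővári–Sós–Turán: let r_1, ..., r_33 be the row sums and z = Σ r_i the total number of 1s. Each pair of columns can share at most one row with both entries 1 (else a 2×2 all-ones block appears), so Σ_i C(r_i, 2) ≤ C(59, 2) = 1711. By convexity Σ_i C(r_i, 2) ≥ 33·C(z/33, 2) = z(z − 33)/(2·33), giving z² − 33z − 33·59·58 ≤ 0 and hence z ≤ (1/2)[33 + √(1089 + 4·112926)] = (1/2)[33 + √452793] ≈ (1/2)(33 + 672.899) = 352.9495.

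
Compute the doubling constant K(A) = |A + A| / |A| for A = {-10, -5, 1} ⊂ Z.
K = |A + A| / |A| = 6/3 = 2

Enumerate A + A = {a + b : a, b ∈ A}. With |A| = 3, there are |A|^2 = 9 ordered sum pairs; collecting distinct values, A + A = {-20, -15, -10, -9, -4, 2}, so |A + A| = 6. Thus K = 6/3 = 2. For comparison, the minimum possible |A + A| over all 3-element sets is 2·3 − 1 = 5 (so min K = 5/3), attained only by arithmetic progressions.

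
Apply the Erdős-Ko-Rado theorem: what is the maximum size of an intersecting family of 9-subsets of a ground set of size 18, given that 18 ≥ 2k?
max |F| = C(17, 8) = 24310

Erdős-Ko-Rado (1961): when n ≥ 2k, max |F| = C(n−1, k−1). The bound is attained by the star {A : i ∈ A} for any fixed i ∈ [n]. Here C(18−1, 9−1) = C(17, 8) = 24310.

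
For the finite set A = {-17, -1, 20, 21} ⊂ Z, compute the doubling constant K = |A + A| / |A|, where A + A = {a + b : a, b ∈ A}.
K = |A + A| / |A| = 10/4 = 5/2

Enumerate A + A = {a + b : a, b ∈ A}. With |A| = 4, there are |A|^2 = 16 ordered sum pairs; collecting distinct values, A + A = {-34, -18, -2, 3, 4, 19, 20, 40, 41, 42}, so |A + A| = 10. Thus K = 10/4 = 5/2. For comparison, the minimum possible |A + A| over all 4-element sets is 2·4 − 1 = 7 (so min K = 7/4), attained only by arithmetic progressions.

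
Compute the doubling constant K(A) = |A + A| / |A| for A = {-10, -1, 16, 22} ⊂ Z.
K = |A + A| / |A| = 10/4 = 5/2

Enumerate A + A = {a + b : a, b ∈ A}. With |A| = 4, there are |A|^2 = 16 ordered sum pairs; collecting distinct values, A + A = {-20, -11, -2, 6, 12, 15, 21, 32, 38, 44}, so |A + A| = 10. Thus K = 10/4 = 5/2. For comparison, the minimum possible |A + A| over all 4-element sets is 2·4 − 1 = 7 (so min K = 7/4), attained only by arithmetic progressions.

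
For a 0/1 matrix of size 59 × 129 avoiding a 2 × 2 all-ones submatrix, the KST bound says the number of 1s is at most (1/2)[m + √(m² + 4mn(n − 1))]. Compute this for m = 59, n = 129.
z(59, 129; 2, 2) ≤ (1/2)[59 + √(59² + 4·59·129·128)] = (1/2)[59 + √3900313] = 1016.9605

Kővári–Sós–Turán: let r_1, ..., r_59 be the row sums and z = Σ r_i the total number of 1s. Each pair of columns can share at most one row with both entries 1 (else a 2×2 all-ones block appears), so Σ_i C(r_i, 2) ≤ C(129, 2) = 8256. By convexity Σ_i C(r_i, 2) ≥ 59·C(z/59, 2) = z(z − 59)/(2·59), giving z² − 59z − 59·129·128 ≤ 0 and hence z ≤ (1/2)[59 + √(3481 + 4·974208)] = (1/2)[59 + √3900313] ≈ (1/2)(59 + 1974.921) = 1016.9605.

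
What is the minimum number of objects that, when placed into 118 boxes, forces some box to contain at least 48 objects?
n = (48 − 1)·118 + 1 = 5547

By the generalised pigeonhole principle, to guarantee some box contains ≥ r objects we need more than (r − 1) · k objects total. Threshold: n = (r − 1) · k + 1. With r = 48 and k = 118: n = 47 · 118 + 1 = 5546 + 1 = 5547. For n = 5546 = 47 · 118, we can put exactly 47 objects in every box, avoiding 48 in any single one — so 5547 is tight.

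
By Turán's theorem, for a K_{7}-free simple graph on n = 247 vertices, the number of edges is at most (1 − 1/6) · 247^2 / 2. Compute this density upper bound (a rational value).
Turán density bound = (5/6) · 247^2/2 = 305045/12 ≈ 25420.4167

Turán's theorem: ex(n, K_{r+1}) is achieved by the complete r-partite Turán graph T(n, r) with parts as balanced as possible, and is at most (1 − 1/r) · n^2/2. For r = 6, n = 247: the density bound is (5/6) · 61009/2 = 305045/12 ≈ 25420.4167. The integer-valued extremum is e(T(247, 6)) = 25420, which is strictly less than the density bound 305045/12 since 6 ∤ 247 (the parts of T(247, 6) cannot all be equal).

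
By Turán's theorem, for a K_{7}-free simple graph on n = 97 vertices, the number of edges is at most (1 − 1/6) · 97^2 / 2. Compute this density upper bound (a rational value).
Turán density bound = (5/6) · 97^2/2 = 47045/12 ≈ 3920.4167

Turán's theorem: ex(n, K_{r+1}) is achieved by the complete r-partite Turán graph T(n, r) with parts as balanced as possible, and is at most (1 − 1/r) · n^2/2. For r = 6, n = 97: the density bound is (5/6) · 9409/2 = 47045/12 ≈ 3920.4167. The integer-valued extremum is e(T(97, 6)) = 3920, which is strictly less than the density bound 47045/12 since 6 ∤ 97 (the parts of T(97, 6) cannot all be equal).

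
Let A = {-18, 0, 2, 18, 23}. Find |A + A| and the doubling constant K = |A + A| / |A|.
K = |A + A| / |A| = 14/5

Enumerate A + A = {a + b : a, b ∈ A}. With |A| = 5, there are |A|^2 = 25 ordered sum pairs; collecting distinct values, A + A = {-36, -18, -16, 0, 2, 4, 5, 18, 20, 23, 25, 36, 41, 46}, so |A + A| = 14. Thus K = 14/5. For comparison, the minimum possible |A + A| over all 5-element sets is 2·5 − 1 = 9 (so min K = 9/5), attained only by arithmetic progressions.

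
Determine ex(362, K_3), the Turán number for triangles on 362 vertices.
ex(362, K_3) = ⌊362^2/4⌋ = 32761

Mantel (1907): a triangle-free graph on n vertices has at most ⌊n^2/4⌋ edges, with equality for the complete bipartite graph K_{⌊n/2⌋, ⌈n/2⌉}. For n = 362: ⌊362^2/4⌋ = ⌊131044/4⌋ = 32761. The extremal graph is K_{181, 181}, which has 181·181 = 32761 edges.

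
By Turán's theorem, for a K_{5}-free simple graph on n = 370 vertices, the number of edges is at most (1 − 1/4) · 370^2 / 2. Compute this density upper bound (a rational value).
Turán density bound = (3/4) · 370^2/2 = 102675/2 ≈ 51337.5

Turán's theorem: ex(n, K_{r+1}) is achieved by the complete r-partite Turán graph T(n, r) with parts as balanced as possible, and is at most (1 − 1/r) · n^2/2. For r = 4, n = 370: the density bound is (3/4) · 136900/2 = 102675/2 ≈ 51337.5. The integer-valued extremum is e(T(370, 4)) = 51337, which is strictly less than the density bound 102675/2 since 4 ∤ 370 (the parts of T(370, 4) cannot all be equal).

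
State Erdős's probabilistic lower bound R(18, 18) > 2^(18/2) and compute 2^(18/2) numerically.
2^(18/2) = 512; so R(18, 18) > 512

Colour each edge of K_n uniformly at random with red/blue. The expected number of monochromatic K_18 is C(n, 18) · 2 · 2^(−C(18,2)). If C(n, 18) · 2^(1 − C(18,2)) < 1, then with positive probability no monochromatic K_18 exists, so R(18, 18) > n. The standard estimate C(n, 18) ≤ n^18/18! shows this inequality holds whenever n ≤ 2^(18/2) (since 18! · 2^(C(18,2) − 1) > 2^(18^2/2) ≥ n^18). Hence R(18, 18) > 2^(18/2) = 512.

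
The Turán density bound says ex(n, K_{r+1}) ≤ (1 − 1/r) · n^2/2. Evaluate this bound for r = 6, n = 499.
Turán density bound = (5/6) · 499^2/2 = 1245005/12 ≈ 103750.4167

Turán's theorem: ex(n, K_{r+1}) is achieved by the complete r-partite Turán graph T(n, r) with parts as balanced as possible, and is at most (1 − 1/r) · n^2/2. For r = 6, n = 499: the density bound is (5/6) · 249001/2 = 1245005/12 ≈ 103750.4167. The integer-valued extremum is e(T(499, 6)) = 103750, which is strictly less than the density bound 1245005/12 since 6 ∤ 499 (the parts of T(499, 6) cannot all be equal).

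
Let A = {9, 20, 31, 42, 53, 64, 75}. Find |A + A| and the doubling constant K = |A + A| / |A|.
K = |A + A| / |A| = 13/7

Enumerate A + A = {a + b : a, b ∈ A}. With |A| = 7, there are |A|^2 = 49 ordered sum pairs; collecting distinct values, A + A = {18, 29, 40, 51, 62, 73, 84, 95, 106, 117, 128, 139, 150}, so |A + A| = 13. Thus K = 13/7. Here |A + A| = 2|A| − 1 = 13, the minimum possible — so K = 13/7 is minimal, which holds iff A is an arithmetic progression.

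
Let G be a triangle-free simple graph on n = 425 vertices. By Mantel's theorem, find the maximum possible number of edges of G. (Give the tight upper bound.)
ex(425, K_3) = ⌊425^2/4⌋ = 45156

Mantel (1907): a triangle-free graph on n vertices has at most ⌊n^2/4⌋ edges, with equality for the complete bipartite graph K_{⌊n/2⌋, ⌈n/2⌉}. For n = 425: ⌊425^2/4⌋ = ⌊180625/4⌋ = 45156. The extremal graph is K_{212, 213}, which has 212·213 = 45156 edges.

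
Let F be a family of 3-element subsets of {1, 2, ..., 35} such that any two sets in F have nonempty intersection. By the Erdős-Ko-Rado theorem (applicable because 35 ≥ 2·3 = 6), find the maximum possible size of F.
max |F| = C(34, 2) = 561

The Erdős-Ko-Rado theorem states: for n ≥ 2k, an intersecting family of k-subsets of an n-element set has size at most C(n − 1, k − 1), with equality for 'star' families {A ⊆ [n] : |A| = k, i ∈ A} (fix an element i). For n = 35, k = 3: C(34, 2) = 561.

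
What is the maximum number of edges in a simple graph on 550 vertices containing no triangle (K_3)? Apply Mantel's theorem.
ex(550, K_3) = ⌊550^2/4⌋ = 75625

Mantel (1907): a triangle-free graph on n vertices has at most ⌊n^2/4⌋ edges, with equality for the complete bipartite graph K_{⌊n/2⌋, ⌈n/2⌉}. For n = 550: ⌊550^2/4⌋ = ⌊302500/4⌋ = 75625. The extremal graph is K_{275, 275}, which has 275·275 = 75625 edges.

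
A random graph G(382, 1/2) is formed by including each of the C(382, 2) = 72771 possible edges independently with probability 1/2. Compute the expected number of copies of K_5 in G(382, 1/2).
E[# K_5] = C(382, 5) · (1/2)^C(5, 2) = 66027020346 / 2^10 = 33013510173/512 ≈ 64479512.056641

For each 5-subset S of vertices (there are C(382, 5) = 66027020346 such S), let X_S = 1 if S induces a K_5 (all C(5, 2) = 10 edges present). Then P(X_S = 1) = (1/2)^10 = 1/1024. By linearity of expectation, E[# K_5] = C(382, 5) · (1/2)^10 = 66027020346 / 1024 = 33013510173/512 ≈ 64479512.056641.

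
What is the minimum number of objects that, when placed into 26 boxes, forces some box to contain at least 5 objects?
n = (5 − 1)·26 + 1 = 105

By the generalised pigeonhole principle, to guarantee some box contains ≥ r objects we need more than (r − 1) · k objects total. Threshold: n = (r − 1) · k + 1. With r = 5 and k = 26: n = 4 · 26 + 1 = 104 + 1 = 105. For n = 104 = 4 · 26, we can put exactly 4 objects in every box, avoiding 5 in any single one — so 105 is tight.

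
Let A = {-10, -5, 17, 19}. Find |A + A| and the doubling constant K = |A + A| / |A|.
K = |A + A| / |A| = 10/4 = 5/2

Enumerate A + A = {a + b : a, b ∈ A}. With |A| = 4, there are |A|^2 = 16 ordered sum pairs; collecting distinct values, A + A = {-20, -15, -10, 7, 9, 12, 14, 34, 36, 38}, so |A + A| = 10. Thus K = 10/4 = 5/2. For comparison, the minimum possible |A + A| over all 4-element sets is 2·4 − 1 = 7 (so min K = 7/4), attained only by arithmetic progressions.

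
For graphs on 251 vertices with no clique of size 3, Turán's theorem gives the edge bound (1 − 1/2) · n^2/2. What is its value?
Turán density bound = (1/2) · 251^2/2 = 63001/4 ≈ 15750.25

Turán's theorem: ex(n, K_{r+1}) is achieved by the complete r-partite Turán graph T(n, r) with parts as balanced as possible, and is at most (1 − 1/r) · n^2/2. For r = 2, n = 251: the density bound is (1/2) · 63001/2 = 63001/4 ≈ 15750.25. The integer-valued extremum is e(T(251, 2)) = 15750, which is strictly less than the density bound 63001/4 since 2 ∤ 251 (the parts of T(251, 2) cannot all be equal).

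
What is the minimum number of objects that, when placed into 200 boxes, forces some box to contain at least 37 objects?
n = (37 − 1)·200 + 1 = 7201

By the generalised pigeonhole principle, to guarantee some box contains ≥ r objects we need more than (r − 1) · k objects total. Threshold: n = (r − 1) · k + 1. With r = 37 and k = 200: n = 36 · 200 + 1 = 7200 + 1 = 7201. For n = 7200 = 36 · 200, we can put exactly 36 objects in every box, avoiding 37 in any single one — so 7201 is tight.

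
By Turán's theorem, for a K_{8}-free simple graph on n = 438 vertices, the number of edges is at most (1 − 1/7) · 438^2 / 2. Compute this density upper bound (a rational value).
Turán density bound = (6/7) · 438^2/2 = 575532/7 ≈ 82218.8571

Turán's theorem: ex(n, K_{r+1}) is achieved by the complete r-partite Turán graph T(n, r) with parts as balanced as possible, and is at most (1 − 1/r) · n^2/2. For r = 7, n = 438: the density bound is (6/7) · 191844/2 = 575532/7 ≈ 82218.8571. The integer-valued extremum is e(T(438, 7)) = 82218, which is strictly less than the density bound 575532/7 since 7 ∤ 438 (the parts of T(438, 7) cannot all be equal).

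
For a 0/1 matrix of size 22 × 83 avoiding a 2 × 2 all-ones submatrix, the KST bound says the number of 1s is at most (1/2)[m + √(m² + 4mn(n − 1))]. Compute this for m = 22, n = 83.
z(22, 83; 2, 2) ≤ (1/2)[22 + √(22² + 4·22·83·82)] = (1/2)[22 + √599412] = 398.1085

Kővári–Sós–Turán: let r_1, ..., r_22 be the row sums and z = Σ r_i the total number of 1s. Each pair of columns can share at most one row with both entries 1 (else a 2×2 all-ones block appears), so Σ_i C(r_i, 2) ≤ C(83, 2) = 3403. By convexity Σ_i C(r_i, 2) ≥ 22·C(z/22, 2) = z(z − 22)/(2·22), giving z² − 22z − 22·83·82 ≤ 0 and hence z ≤ (1/2)[22 + √(484 + 4·149732)] = (1/2)[22 + √599412] ≈ (1/2)(22 + 774.217) = 398.1085.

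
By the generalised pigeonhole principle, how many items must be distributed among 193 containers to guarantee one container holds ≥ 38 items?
n = (38 − 1)·193 + 1 = 7142

By the generalised pigeonhole principle, to guarantee some box contains ≥ r objects we need more than (r − 1) · k objects total. Threshold: n = (r − 1) · k + 1. With r = 38 and k = 193: n = 37 · 193 + 1 = 7141 + 1 = 7142. For n = 7141 = 37 · 193, we can put exactly 37 objects in every box, avoiding 38 in any single one — so 7142 is tight.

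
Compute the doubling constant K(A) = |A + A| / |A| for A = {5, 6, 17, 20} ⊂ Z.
K = |A + A| / |A| = 10/4 = 5/2

Enumerate A + A = {a + b : a, b ∈ A}. With |A| = 4, there are |A|^2 = 16 ordered sum pairs; collecting distinct values, A + A = {10, 11, 12, 22, 23, 25, 26, 34, 37, 40}, so |A + A| = 10. Thus K = 10/4 = 5/2. For comparison, the minimum possible |A + A| over all 4-element sets is 2·4 − 1 = 7 (so min K = 7/4), attained only by arithmetic progressions.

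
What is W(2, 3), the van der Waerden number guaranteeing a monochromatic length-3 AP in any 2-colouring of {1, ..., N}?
W(2, 3) = 9

Lower bound: the 2-colouring RRBBRRBB of {1, ..., 8} (R at positions {1, 2, 5, 6}, B at {3, 4, 7, 8}) contains no monochromatic 3-term AP, so W(2, 3) > 8. Upper bound: a case analysis on any 2-colouring of {1, ..., 9} forces such an AP. Hence W(2, 3) = 9.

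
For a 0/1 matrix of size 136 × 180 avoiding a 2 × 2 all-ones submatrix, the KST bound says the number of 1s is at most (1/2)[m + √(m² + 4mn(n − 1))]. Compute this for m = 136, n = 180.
z(136, 180; 2, 2) ≤ (1/2)[136 + √(136² + 4·136·180·179)] = (1/2)[136 + √17546176] = 2162.4078

Kővári–Sós–Turán: let r_1, ..., r_136 be the row sums and z = Σ r_i the total number of 1s. Each pair of columns can share at most one row with both entries 1 (else a 2×2 all-ones block appears), so Σ_i C(r_i, 2) ≤ C(180, 2) = 16110. By convexity Σ_i C(r_i, 2) ≥ 136·C(z/136, 2) = z(z − 136)/(2·136), giving z² − 136z − 136·180·179 ≤ 0 and hence z ≤ (1/2)[136 + √(18496 + 4·4381920)] = (1/2)[136 + √17546176] ≈ (1/2)(136 + 4188.8156) = 2162.4078.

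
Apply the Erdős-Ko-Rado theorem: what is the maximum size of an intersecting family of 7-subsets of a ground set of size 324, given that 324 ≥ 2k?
max |F| = C(323, 6) = 1505215602352

The Erdős-Ko-Rado theorem states: for n ≥ 2k, an intersecting family of k-subsets of an n-element set has size at most C(n − 1, k − 1), with equality for 'star' families {A ⊆ [n] : |A| = k, i ∈ A} (fix an element i). For n = 324, k = 7: C(323, 6) = 1505215602352.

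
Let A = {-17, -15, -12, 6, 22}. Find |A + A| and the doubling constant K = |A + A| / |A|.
K = |A + A| / |A| = 15/5 = 3

Enumerate A + A = {a + b : a, b ∈ A}. With |A| = 5, there are |A|^2 = 25 ordered sum pairs; collecting distinct values, A + A = {-34, -32, -30, -29, -27, -24, -11, -9, -6, 5, 7, 10, 12, 28, 44}, so |A + A| = 15. Thus K = 15/5 = 3. For comparison, the minimum possible |A + A| over all 5-element sets is 2·5 − 1 = 9 (so min K = 9/5), attained only by arithmetic progressions.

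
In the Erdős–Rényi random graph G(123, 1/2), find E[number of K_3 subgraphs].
E[# K_3] = C(123, 3) · (1/2)^C(3, 2) = 302621 / 2^3 = 37827.625

For each 3-subset S of vertices (there are C(123, 3) = 302621 such S), let X_S = 1 if S induces a K_3 (all C(3, 2) = 3 edges present). Then P(X_S = 1) = (1/2)^3 = 1/8. By linearity of expectation, E[# K_3] = C(123, 3) · (1/2)^3 = 302621 / 8 = 37827.625.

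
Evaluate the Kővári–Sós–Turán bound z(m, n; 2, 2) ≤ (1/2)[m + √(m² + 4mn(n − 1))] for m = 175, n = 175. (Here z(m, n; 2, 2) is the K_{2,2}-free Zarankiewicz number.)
z(175, 175; 2, 2) ≤ (1/2)[175 + √(175² + 4·175·175·174)] = (1/2)[175 + √21345625] = 2397.5663

Kővári–Sós–Turán: let r_1, ..., r_175 be the row sums and z = Σ r_i the total number of 1s. Each pair of columns can share at most one row with both entries 1 (else a 2×2 all-ones block appears), so Σ_i C(r_i, 2) ≤ C(175, 2) = 15225. By convexity Σ_i C(r_i, 2) ≥ 175·C(z/175, 2) = z(z − 175)/(2·175), giving z² − 175z − 175·175·174 ≤ 0 and hence z ≤ (1/2)[175 + √(30625 + 4·5328750)] = (1/2)[175 + √21345625] ≈ (1/2)(175 + 4620.1326) = 2397.5663.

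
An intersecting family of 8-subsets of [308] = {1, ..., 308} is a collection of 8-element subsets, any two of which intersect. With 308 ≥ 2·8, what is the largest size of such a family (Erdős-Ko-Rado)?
max |F| = C(307, 7) = 47601293640636

The Erdős-Ko-Rado theorem states: for n ≥ 2k, an intersecting family of k-subsets of an n-element set has size at most C(n − 1, k − 1), with equality for 'star' families {A ⊆ [n] : |A| = k, i ∈ A} (fix an element i). For n = 308, k = 8: C(307, 7) = 47601293640636.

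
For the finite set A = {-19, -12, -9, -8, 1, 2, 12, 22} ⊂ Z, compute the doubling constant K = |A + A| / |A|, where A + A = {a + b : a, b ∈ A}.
K = |A + A| / |A| = 26/8 = 13/4

Enumerate A + A = {a + b : a, b ∈ A}. With |A| = 8, there are |A|^2 = 64 ordered sum pairs; collecting distinct values, A + A = {-38, -31, -28, -27, -24, -21, -20, -18, -17, -16, -11, -10, -8, -7, -6, 0, 2, 3, 4, 10, 13, 14, 23, 24, 34, 44}, so |A + A| = 26. Thus K = 26/8 = 13/4. For comparison, the minimum possible |A + A| over all 8-element sets is 2·8 − 1 = 15 (so min K = 15/8), attained only by arithmetic progressions.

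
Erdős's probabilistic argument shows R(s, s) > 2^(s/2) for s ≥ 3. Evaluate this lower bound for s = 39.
2^(39/2) = 741455.2002; so R(39, 39) > 741455.2002

Colour each edge of K_n uniformly at random with red/blue. The expected number of monochromatic K_39 is C(n, 39) · 2 · 2^(−C(39,2)). If C(n, 39) · 2^(1 − C(39,2)) < 1, then with positive probability no monochromatic K_39 exists, so R(39, 39) > n. The standard estimate C(n, 39) ≤ n^39/39! shows this inequality holds whenever n ≤ 2^(39/2) (since 39! · 2^(C(39,2) − 1) > 2^(39^2/2) ≥ n^39). Hence R(39, 39) > 2^(39/2) = 741455.2002.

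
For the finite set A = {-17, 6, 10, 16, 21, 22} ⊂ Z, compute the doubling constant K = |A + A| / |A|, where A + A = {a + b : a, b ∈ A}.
K = |A + A| / |A| = 20/6 = 10/3

Enumerate A + A = {a + b : a, b ∈ A}. With |A| = 6, there are |A|^2 = 36 ordered sum pairs; collecting distinct values, A + A = {-34, -11, -7, -1, 4, 5, 12, 16, 20, 22, 26, 27, 28, 31, 32, 37, 38, 42, 43, 44}, so |A + A| = 20. Thus K = 20/6 = 10/3. For comparison, the minimum possible |A + A| over all 6-element sets is 2·6 − 1 = 11 (so min K = 11/6), attained only by arithmetic progressions.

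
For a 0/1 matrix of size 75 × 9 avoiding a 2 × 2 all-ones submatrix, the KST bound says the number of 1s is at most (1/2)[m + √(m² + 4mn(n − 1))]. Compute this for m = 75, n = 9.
z(75, 9; 2, 2) ≤ (1/2)[75 + √(75² + 4·75·9·8)] = (1/2)[75 + √27225] = 120

Kővári–Sós–Turán: let r_1, ..., r_75 be the row sums and z = Σ r_i the total number of 1s. Each pair of columns can share at most one row with both entries 1 (else a 2×2 all-ones block appears), so Σ_i C(r_i, 2) ≤ C(9, 2) = 36. By convexity Σ_i C(r_i, 2) ≥ 75·C(z/75, 2) = z(z − 75)/(2·75), giving z² − 75z − 75·9·8 ≤ 0 and hence z ≤ (1/2)[75 + √(5625 + 4·5400)] = (1/2)[75 + √27225] ≈ (1/2)(75 + 165) = 120.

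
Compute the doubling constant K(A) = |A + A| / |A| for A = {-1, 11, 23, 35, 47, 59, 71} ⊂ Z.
K = |A + A| / |A| = 13/7

Enumerate A + A = {a + b : a, b ∈ A}. With |A| = 7, there are |A|^2 = 49 ordered sum pairs; collecting distinct values, A + A = {-2, 10, 22, 34, 46, 58, 70, 82, 94, 106, 118, 130, 142}, so |A + A| = 13. Thus K = 13/7. Here |A + A| = 2|A| − 1 = 13, the minimum possible — so K = 13/7 is minimal, which holds iff A is an arithmetic progression.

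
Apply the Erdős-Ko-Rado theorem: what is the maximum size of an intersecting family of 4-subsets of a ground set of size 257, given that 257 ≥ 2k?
max |F| = C(256, 3) = 2763520

The Erdős-Ko-Rado theorem states: for n ≥ 2k, an intersecting family of k-subsets of an n-element set has size at most C(n − 1, k − 1), with equality for 'star' families {A ⊆ [n] : |A| = k, i ∈ A} (fix an element i). For n = 257, k = 4: C(256, 3) = 2763520.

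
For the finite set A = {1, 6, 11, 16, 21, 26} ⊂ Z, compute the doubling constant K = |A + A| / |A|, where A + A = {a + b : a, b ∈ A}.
K = |A + A| / |A| = 11/6

Enumerate A + A = {a + b : a, b ∈ A}. With |A| = 6, there are |A|^2 = 36 ordered sum pairs; collecting distinct values, A + A = {2, 7, 12, 17, 22, 27, 32, 37, 42, 47, 52}, so |A + A| = 11. Thus K = 11/6. Here |A + A| = 2|A| − 1 = 11, the minimum possible — so K = 11/6 is minimal, which holds iff A is an arithmetic progression.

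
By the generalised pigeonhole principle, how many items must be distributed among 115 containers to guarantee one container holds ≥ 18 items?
n = (18 − 1)·115 + 1 = 1956

By the generalised pigeonhole principle, to guarantee some box contains ≥ r objects we need more than (r − 1) · k objects total. Threshold: n = (r − 1) · k + 1. With r = 18 and k = 115: n = 17 · 115 + 1 = 1955 + 1 = 1956. For n = 1955 = 17 · 115, we can put exactly 17 objects in every box, avoiding 18 in any single one — so 1956 is tight.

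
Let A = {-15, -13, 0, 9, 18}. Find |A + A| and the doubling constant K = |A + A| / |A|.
K = |A + A| / |A| = 14/5

Enumerate A + A = {a + b : a, b ∈ A}. With |A| = 5, there are |A|^2 = 25 ordered sum pairs; collecting distinct values, A + A = {-30, -28, -26, -15, -13, -6, -4, 0, 3, 5, 9, 18, 27, 36}, so |A + A| = 14. Thus K = 14/5. For comparison, the minimum possible |A + A| over all 5-element sets is 2·5 − 1 = 9 (so min K = 9/5), attained only by arithmetic progressions.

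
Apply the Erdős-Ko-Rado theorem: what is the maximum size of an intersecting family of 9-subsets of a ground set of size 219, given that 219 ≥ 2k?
max |F| = C(218, 8) = 111096303286923

The Erdős-Ko-Rado theorem states: for n ≥ 2k, an intersecting family of k-subsets of an n-element set has size at most C(n − 1, k − 1), with equality for 'star' families {A ⊆ [n] : |A| = k, i ∈ A} (fix an element i). For n = 219, k = 9: C(218, 8) = 111096303286923.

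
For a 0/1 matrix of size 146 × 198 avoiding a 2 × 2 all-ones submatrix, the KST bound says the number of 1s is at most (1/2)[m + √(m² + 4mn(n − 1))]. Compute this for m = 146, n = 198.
z(146, 198; 2, 2) ≤ (1/2)[146 + √(146² + 4·146·198·197)] = (1/2)[146 + √22800820] = 2460.5102

Kővári–Sós–Turán: let r_1, ..., r_146 be the row sums and z = Σ r_i the total number of 1s. Each pair of columns can share at most one row with both entries 1 (else a 2×2 all-ones block appears), so Σ_i C(r_i, 2) ≤ C(198, 2) = 19503. By convexity Σ_i C(r_i, 2) ≥ 146·C(z/146, 2) = z(z − 146)/(2·146), giving z² − 146z − 146·198·197 ≤ 0 and hence z ≤ (1/2)[146 + √(21316 + 4·5694876)] = (1/2)[146 + √22800820] ≈ (1/2)(146 + 4775.0204) = 2460.5102.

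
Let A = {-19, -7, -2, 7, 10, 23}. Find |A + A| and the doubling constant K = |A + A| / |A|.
K = |A + A| / |A| = 20/6 = 10/3

Enumerate A + A = {a + b : a, b ∈ A}. With |A| = 6, there are |A|^2 = 36 ordered sum pairs; collecting distinct values, A + A = {-38, -26, -21, -14, -12, -9, -4, 0, 3, 4, 5, 8, 14, 16, 17, 20, 21, 30, 33, 46}, so |A + A| = 20. Thus K = 20/6 = 10/3. For comparison, the minimum possible |A + A| over all 6-element sets is 2·6 − 1 = 11 (so min K = 11/6), attained only by arithmetic progressions.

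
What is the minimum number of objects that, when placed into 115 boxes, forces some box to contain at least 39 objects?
n = (39 − 1)·115 + 1 = 4371

By the generalised pigeonhole principle, to guarantee some box contains ≥ r objects we need more than (r − 1) · k objects total. Threshold: n = (r − 1) · k + 1. With r = 39 and k = 115: n = 38 · 115 + 1 = 4370 + 1 = 4371. For n = 4370 = 38 · 115, we can put exactly 38 objects in every box, avoiding 39 in any single one — so 4371 is tight.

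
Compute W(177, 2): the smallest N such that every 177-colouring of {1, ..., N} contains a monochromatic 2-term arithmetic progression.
W(177, 2) = 177 + 1 = 178

A 2-term AP is any pair of integers, so a monochromatic 2-AP exists iff some colour is used at least twice. With 177 colours, the colouring i ↦ i on {1, ..., 177} uses each colour once, avoiding any monochromatic pair, so W(177, 2) > 177. For {1, ..., 178}, pigeonhole forces two integers of the same colour, which form a monochromatic 2-AP. Hence W(177, 2) = 178.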